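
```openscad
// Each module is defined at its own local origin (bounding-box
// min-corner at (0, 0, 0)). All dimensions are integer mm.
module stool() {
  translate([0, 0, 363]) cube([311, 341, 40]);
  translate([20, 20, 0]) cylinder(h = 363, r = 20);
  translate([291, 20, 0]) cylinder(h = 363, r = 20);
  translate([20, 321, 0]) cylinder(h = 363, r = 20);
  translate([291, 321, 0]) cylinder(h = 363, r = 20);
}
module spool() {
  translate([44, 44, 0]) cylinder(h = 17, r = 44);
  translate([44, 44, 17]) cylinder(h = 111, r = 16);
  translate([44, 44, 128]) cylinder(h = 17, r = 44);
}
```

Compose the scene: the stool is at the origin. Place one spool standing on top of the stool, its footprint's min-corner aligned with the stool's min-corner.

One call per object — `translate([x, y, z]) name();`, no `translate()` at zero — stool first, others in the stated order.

stool();
translate([0, 0, 403]) spool();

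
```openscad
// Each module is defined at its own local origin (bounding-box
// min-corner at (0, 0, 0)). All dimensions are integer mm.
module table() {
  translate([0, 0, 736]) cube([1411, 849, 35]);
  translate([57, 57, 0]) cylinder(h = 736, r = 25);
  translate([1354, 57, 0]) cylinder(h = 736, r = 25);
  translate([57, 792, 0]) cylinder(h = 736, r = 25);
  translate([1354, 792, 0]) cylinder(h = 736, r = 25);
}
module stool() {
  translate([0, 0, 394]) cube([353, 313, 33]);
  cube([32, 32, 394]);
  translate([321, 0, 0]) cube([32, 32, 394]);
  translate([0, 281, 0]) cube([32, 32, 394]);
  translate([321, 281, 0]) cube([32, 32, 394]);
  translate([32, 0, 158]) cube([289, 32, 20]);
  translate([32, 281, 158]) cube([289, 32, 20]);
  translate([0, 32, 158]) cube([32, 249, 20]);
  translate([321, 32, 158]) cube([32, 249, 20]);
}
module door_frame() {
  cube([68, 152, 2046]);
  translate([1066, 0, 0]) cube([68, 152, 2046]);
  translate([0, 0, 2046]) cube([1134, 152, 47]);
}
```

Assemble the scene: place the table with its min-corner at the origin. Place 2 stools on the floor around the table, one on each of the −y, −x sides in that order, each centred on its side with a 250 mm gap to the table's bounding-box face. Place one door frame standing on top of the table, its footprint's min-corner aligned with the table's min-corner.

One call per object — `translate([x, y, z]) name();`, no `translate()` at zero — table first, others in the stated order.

table();
translate([529, -563, 0]) stool();
translate([-603, 268, 0]) stool();
translate([0, 0, 771]) door_frame();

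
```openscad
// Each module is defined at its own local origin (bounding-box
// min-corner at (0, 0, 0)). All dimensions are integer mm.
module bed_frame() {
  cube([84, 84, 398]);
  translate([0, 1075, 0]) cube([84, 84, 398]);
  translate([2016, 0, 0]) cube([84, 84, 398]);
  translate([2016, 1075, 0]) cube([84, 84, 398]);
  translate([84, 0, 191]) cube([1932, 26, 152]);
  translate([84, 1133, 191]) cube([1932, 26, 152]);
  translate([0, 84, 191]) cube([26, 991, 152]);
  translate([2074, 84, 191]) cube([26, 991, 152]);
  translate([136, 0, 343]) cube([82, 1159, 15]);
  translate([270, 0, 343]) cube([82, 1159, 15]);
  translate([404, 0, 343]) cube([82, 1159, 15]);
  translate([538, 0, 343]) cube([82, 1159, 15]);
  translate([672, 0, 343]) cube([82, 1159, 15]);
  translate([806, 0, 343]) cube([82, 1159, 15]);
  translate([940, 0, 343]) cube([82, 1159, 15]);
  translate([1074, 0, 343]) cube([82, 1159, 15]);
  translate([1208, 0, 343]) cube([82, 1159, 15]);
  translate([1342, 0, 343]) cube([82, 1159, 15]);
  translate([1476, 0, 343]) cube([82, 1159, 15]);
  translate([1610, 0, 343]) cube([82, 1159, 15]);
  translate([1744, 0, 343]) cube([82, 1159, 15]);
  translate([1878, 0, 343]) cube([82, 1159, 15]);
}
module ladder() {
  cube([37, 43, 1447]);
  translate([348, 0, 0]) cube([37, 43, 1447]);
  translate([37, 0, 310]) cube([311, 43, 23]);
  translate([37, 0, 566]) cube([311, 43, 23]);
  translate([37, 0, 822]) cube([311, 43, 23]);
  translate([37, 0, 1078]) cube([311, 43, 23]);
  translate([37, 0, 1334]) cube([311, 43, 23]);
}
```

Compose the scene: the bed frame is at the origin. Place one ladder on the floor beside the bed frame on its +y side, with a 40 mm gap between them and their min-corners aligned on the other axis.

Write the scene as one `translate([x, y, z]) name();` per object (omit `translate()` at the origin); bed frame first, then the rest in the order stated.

bed_frame();
translate([0, 1199, 0]) ladder();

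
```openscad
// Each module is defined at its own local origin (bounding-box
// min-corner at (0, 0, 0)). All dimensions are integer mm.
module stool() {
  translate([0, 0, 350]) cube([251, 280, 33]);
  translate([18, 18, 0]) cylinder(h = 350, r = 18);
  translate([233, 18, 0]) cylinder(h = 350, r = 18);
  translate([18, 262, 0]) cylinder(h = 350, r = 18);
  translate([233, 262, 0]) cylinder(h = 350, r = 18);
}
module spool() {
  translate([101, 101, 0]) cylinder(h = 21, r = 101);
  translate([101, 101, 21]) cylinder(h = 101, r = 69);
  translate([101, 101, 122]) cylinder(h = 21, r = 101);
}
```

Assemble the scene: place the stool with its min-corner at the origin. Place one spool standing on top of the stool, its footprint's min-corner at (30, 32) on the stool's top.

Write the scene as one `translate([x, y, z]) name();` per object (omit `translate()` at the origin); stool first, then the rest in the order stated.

stool();
translate([30, 32, 383]) spool();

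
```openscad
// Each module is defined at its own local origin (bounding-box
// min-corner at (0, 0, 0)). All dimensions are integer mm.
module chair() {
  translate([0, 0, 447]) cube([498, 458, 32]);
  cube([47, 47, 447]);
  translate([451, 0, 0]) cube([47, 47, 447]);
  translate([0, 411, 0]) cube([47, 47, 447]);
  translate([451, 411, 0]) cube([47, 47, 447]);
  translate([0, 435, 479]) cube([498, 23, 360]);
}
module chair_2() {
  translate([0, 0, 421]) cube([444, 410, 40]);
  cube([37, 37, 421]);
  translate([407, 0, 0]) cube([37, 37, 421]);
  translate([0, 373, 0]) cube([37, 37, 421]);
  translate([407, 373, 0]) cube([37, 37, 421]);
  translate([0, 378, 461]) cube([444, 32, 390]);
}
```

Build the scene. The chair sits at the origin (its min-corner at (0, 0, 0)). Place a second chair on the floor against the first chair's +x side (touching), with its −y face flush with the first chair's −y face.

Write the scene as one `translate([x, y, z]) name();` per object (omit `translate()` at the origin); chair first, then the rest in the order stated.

chair();
translate([498, 0, 0]) chair_2();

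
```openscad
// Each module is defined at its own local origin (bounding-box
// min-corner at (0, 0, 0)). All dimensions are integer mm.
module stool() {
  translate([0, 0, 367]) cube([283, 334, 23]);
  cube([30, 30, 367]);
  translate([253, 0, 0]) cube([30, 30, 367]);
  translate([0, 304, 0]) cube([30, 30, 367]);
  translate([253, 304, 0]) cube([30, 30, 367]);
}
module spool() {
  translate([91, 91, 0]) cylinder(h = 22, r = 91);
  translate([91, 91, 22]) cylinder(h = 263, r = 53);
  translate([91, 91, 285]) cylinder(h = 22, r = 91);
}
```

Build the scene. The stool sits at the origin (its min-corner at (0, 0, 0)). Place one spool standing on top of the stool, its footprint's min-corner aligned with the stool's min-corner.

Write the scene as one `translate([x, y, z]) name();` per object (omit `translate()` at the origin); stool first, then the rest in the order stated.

stool();
translate([0, 0, 390]) spool();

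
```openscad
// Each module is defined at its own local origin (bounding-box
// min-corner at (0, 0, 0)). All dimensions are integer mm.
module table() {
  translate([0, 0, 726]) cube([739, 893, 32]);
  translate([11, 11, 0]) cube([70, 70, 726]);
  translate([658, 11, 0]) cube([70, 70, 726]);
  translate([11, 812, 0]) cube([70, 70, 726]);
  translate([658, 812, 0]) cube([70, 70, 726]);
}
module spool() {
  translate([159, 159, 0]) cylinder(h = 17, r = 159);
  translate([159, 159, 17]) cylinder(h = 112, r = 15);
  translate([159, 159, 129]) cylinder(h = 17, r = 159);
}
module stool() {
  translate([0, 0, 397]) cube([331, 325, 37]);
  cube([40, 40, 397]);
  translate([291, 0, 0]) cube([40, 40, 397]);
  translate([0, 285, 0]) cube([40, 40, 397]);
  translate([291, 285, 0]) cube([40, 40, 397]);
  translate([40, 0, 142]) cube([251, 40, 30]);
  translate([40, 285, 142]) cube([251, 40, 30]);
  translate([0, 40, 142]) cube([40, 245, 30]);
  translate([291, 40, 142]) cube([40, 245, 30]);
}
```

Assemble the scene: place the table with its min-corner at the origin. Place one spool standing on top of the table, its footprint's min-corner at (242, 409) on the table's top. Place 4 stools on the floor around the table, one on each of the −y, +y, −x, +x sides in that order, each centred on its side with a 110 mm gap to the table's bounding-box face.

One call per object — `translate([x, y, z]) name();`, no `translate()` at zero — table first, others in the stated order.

table();
translate([242, 409, 758]) spool();
translate([204, -435, 0]) stool();
translate([204, 1003, 0]) stool();
translate([-441, 284, 0]) stool();
translate([849, 284, 0]) stool();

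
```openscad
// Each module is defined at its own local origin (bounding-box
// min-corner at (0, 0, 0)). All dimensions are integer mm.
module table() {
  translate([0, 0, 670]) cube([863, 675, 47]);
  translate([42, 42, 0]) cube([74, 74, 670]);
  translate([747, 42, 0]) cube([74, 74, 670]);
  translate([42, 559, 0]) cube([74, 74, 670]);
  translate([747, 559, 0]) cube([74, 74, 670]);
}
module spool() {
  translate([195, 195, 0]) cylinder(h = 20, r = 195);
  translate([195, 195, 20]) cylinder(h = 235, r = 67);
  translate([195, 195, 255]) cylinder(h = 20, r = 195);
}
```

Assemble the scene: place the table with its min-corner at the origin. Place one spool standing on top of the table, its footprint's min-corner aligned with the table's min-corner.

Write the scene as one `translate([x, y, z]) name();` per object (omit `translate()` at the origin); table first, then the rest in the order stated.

table();
translate([0, 0, 717]) spool();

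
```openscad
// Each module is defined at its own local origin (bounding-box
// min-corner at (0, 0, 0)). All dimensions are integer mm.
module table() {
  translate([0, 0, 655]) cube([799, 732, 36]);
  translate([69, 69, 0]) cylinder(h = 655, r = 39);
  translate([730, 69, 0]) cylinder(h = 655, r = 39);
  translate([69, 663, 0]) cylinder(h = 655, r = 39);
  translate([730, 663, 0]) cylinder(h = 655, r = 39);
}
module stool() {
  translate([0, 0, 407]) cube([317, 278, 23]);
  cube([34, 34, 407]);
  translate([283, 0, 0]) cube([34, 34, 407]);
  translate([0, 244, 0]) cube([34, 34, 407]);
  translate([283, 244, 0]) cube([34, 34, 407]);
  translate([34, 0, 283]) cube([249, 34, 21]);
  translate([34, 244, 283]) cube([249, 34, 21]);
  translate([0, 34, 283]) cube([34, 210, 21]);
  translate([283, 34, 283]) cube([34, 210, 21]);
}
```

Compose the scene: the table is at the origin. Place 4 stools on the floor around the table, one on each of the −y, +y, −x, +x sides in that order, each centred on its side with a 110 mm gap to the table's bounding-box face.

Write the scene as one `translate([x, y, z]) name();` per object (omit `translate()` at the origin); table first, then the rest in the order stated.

table();
translate([241, -388, 0]) stool();
translate([241, 842, 0]) stool();
translate([-427, 227, 0]) stool();
translate([909, 227, 0]) stool();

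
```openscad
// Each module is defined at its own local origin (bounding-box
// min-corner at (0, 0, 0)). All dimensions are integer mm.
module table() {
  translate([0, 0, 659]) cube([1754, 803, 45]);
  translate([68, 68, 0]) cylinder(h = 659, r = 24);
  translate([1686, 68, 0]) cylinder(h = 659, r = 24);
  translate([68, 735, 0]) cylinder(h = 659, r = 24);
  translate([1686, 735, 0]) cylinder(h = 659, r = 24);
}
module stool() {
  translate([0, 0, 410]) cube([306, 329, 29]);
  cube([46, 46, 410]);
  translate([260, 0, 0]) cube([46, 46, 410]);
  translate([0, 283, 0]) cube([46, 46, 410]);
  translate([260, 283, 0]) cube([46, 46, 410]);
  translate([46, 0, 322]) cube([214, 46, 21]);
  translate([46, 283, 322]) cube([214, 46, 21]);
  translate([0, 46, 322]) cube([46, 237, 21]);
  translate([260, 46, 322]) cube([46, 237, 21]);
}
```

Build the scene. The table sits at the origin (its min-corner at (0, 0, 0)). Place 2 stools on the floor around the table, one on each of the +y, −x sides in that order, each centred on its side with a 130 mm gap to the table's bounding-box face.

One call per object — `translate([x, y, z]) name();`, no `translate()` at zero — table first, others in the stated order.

table();
translate([724, 933, 0]) stool();
translate([-436, 237, 0]) stool();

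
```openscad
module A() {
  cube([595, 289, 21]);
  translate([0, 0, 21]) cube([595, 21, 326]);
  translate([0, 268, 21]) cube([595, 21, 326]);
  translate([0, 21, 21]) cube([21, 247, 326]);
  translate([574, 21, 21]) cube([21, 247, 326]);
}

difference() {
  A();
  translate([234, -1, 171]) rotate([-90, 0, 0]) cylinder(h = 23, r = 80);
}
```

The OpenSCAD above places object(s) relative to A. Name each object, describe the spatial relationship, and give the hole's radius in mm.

The subtracted cylinder has r = 80 mm.

A is an open box. The open box has a circular hole through its front wall. The hole's radius is 80 mm.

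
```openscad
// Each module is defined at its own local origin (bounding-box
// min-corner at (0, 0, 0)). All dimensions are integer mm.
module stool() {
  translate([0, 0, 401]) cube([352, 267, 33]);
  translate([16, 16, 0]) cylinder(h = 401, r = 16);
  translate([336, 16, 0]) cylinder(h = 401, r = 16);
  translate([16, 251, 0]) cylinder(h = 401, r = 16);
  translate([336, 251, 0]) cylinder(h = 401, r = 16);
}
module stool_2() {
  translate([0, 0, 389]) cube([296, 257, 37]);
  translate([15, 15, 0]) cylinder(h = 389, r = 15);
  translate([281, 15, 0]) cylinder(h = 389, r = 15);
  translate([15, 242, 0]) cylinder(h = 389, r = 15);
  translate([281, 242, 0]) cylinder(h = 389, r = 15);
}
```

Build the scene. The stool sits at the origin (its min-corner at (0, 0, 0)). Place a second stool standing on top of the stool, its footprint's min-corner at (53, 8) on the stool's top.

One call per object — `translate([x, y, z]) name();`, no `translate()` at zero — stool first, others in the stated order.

stool();
translate([53, 8, 434]) stool_2();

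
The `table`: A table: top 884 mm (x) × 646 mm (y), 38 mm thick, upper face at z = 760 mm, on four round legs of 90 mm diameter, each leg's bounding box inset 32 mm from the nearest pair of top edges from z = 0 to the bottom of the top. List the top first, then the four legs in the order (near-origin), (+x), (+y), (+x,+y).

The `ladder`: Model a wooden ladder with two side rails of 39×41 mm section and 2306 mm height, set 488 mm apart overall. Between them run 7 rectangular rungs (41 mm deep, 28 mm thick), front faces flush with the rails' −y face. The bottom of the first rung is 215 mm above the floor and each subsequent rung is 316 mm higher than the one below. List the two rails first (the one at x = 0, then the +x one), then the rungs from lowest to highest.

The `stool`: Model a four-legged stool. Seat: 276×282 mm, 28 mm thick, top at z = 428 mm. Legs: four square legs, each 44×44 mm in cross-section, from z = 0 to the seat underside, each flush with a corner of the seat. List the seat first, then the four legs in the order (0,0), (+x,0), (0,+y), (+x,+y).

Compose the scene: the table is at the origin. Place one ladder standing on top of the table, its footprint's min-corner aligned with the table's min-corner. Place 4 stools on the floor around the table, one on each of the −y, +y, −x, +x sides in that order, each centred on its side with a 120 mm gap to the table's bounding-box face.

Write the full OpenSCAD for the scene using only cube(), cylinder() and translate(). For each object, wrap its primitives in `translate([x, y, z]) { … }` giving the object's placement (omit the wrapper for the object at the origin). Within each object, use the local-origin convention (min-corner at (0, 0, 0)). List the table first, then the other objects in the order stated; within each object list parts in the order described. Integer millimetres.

translate([0, 0, 722]) cube([884, 646, 38]);
translate([77, 77, 0]) cylinder(h = 722, r = 45);
translate([807, 77, 0]) cylinder(h = 722, r = 45);
translate([77, 569, 0]) cylinder(h = 722, r = 45);
translate([807, 569, 0]) cylinder(h = 722, r = 45);
translate([0, 0, 760]) {
  cube([39, 41, 2306]);
  translate([449, 0, 0]) cube([39, 41, 2306]);
  translate([39, 0, 215]) cube([410, 41, 28]);
  translate([39, 0, 531]) cube([410, 41, 28]);
  translate([39, 0, 847]) cube([410, 41, 28]);
  translate([39, 0, 1163]) cube([410, 41, 28]);
  translate([39, 0, 1479]) cube([410, 41, 28]);
  translate([39, 0, 1795]) cube([410, 41, 28]);
  translate([39, 0, 2111]) cube([410, 41, 28]);
}
translate([304, -402, 0]) {
  translate([0, 0, 400]) cube([276, 282, 28]);
  cube([44, 44, 400]);
  translate([232, 0, 0]) cube([44, 44, 400]);
  translate([0, 238, 0]) cube([44, 44, 400]);
  translate([232, 238, 0]) cube([44, 44, 400]);
}
translate([304, 766, 0]) {
  translate([0, 0, 400]) cube([276, 282, 28]);
  cube([44, 44, 400]);
  translate([232, 0, 0]) cube([44, 44, 400]);
  translate([0, 238, 0]) cube([44, 44, 400]);
  translate([232, 238, 0]) cube([44, 44, 400]);
}
translate([-396, 182, 0]) {
  translate([0, 0, 400]) cube([276, 282, 28]);
  cube([44, 44, 400]);
  translate([232, 0, 0]) cube([44, 44, 400]);
  translate([0, 238, 0]) cube([44, 44, 400]);
  translate([232, 238, 0]) cube([44, 44, 400]);
}
translate([1004, 182, 0]) {
  translate([0, 0, 400]) cube([276, 282, 28]);
  cube([44, 44, 400]);
  translate([232, 0, 0]) cube([44, 44, 400]);
  translate([0, 238, 0]) cube([44, 44, 400]);
  translate([232, 238, 0]) cube([44, 44, 400]);
}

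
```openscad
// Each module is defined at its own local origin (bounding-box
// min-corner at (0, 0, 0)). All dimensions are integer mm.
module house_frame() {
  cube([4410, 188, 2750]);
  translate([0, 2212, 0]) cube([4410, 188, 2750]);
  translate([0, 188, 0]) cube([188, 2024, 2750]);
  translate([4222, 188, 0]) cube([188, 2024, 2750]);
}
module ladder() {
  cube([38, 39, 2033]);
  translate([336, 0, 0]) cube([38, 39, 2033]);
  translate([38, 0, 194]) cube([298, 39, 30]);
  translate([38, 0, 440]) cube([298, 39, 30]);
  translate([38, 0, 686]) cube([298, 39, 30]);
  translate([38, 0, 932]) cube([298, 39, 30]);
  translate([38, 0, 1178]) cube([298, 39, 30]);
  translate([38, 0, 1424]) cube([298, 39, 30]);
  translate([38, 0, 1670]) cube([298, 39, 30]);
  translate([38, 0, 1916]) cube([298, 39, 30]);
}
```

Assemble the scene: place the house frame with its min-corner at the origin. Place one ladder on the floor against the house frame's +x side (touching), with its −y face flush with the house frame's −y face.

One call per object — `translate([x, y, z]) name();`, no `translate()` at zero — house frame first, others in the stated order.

house_frame();
translate([4410, 0, 0]) ladder();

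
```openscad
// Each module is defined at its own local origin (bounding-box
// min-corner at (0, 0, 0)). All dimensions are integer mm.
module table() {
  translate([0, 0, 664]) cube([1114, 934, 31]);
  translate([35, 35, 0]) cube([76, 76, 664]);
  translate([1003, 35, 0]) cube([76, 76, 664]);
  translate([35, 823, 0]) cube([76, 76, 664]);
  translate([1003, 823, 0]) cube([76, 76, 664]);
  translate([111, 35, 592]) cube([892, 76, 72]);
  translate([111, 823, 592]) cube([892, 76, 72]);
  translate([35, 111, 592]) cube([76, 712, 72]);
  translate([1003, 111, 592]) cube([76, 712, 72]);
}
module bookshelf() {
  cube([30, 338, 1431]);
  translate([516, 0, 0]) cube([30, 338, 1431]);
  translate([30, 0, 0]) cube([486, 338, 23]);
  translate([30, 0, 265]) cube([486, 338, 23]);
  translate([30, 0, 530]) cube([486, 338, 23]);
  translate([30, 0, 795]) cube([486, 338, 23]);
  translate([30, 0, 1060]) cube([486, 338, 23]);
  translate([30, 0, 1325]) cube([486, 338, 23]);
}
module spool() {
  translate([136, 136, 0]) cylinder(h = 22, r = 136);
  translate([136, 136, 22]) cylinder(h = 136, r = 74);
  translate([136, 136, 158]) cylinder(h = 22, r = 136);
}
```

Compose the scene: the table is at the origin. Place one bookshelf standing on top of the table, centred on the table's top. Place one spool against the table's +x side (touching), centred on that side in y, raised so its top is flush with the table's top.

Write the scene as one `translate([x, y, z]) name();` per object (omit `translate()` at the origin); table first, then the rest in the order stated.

table();
translate([284, 298, 695]) bookshelf();
translate([1114, 331, 515]) spool();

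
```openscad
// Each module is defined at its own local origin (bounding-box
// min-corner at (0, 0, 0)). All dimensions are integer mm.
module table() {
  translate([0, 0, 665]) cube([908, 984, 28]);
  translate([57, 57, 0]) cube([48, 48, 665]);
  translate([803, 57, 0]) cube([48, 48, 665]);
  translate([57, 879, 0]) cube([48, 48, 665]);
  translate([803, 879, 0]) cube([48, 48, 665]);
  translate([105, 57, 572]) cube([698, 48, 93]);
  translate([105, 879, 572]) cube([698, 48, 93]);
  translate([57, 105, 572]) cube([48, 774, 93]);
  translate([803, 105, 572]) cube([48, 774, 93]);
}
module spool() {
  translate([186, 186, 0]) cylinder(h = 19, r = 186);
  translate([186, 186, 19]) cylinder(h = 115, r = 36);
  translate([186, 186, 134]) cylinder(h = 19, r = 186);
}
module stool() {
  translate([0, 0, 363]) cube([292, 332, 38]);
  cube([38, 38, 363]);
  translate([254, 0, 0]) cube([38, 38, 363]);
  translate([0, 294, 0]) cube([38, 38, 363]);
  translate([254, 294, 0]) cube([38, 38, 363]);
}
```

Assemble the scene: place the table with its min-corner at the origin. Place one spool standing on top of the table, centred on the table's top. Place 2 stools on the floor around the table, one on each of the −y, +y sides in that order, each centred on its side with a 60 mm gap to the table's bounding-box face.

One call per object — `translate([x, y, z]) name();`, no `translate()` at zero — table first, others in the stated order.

table();
translate([268, 306, 693]) spool();
translate([308, -392, 0]) stool();
translate([308, 1044, 0]) stool();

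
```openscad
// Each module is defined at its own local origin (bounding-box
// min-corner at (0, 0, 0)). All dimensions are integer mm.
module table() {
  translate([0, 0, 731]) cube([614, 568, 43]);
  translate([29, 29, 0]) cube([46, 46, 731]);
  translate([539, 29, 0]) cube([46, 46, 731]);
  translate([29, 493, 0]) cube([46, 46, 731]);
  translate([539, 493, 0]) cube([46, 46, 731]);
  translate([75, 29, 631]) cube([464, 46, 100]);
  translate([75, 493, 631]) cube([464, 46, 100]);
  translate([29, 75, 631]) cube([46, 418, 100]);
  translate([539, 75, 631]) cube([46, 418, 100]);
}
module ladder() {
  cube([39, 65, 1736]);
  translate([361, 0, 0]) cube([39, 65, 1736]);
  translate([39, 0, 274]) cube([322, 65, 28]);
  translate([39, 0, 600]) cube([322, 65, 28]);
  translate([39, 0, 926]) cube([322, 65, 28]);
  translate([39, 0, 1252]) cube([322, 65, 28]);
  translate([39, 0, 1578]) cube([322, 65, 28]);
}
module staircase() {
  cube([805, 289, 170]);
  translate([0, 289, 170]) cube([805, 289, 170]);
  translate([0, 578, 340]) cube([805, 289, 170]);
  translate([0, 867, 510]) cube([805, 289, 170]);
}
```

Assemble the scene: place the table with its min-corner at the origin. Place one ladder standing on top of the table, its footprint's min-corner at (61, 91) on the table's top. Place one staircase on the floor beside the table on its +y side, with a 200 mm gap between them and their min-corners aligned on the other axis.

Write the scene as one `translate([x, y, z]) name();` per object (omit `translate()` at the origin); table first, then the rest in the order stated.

table();
translate([61, 91, 774]) ladder();
translate([0, 768, 0]) staircase();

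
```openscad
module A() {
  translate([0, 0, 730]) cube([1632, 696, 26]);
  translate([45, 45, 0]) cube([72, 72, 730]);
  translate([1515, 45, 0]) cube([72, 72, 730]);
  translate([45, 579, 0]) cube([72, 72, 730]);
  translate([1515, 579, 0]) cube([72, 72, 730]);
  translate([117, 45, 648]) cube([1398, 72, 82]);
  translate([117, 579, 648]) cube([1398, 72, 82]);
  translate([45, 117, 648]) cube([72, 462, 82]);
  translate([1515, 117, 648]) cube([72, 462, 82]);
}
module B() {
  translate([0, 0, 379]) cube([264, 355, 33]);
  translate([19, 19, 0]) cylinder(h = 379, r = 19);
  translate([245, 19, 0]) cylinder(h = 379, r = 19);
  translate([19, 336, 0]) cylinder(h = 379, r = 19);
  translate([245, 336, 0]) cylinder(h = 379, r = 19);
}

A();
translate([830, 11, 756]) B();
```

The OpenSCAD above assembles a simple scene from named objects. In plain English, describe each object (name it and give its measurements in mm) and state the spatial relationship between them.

A is a rectangular dining table. The top is 1632×696×26 mm with its upper surface at z = 756 mm. It stands on four 72×72 mm square legs, each inset 45 mm from the nearest pair of top edges, running from the floor to the underside of the top. Four apron rails, 72 mm thick and 82 mm tall, run between adjacent legs with their top edges flush with the underside of the top and their outer faces flush with the legs' outer faces.

B is a simple wooden stool: a rectangular seat 264 mm (x) by 355 mm (y), 33 mm thick, top face at z = 412 mm, on four round legs, each 38 mm in diameter. The legs rest on z = 0, each leg's axis is inset half a diameter from the nearest pair of seat edges (so the leg's bounding box is flush with the corner).

The stool is on top of the table.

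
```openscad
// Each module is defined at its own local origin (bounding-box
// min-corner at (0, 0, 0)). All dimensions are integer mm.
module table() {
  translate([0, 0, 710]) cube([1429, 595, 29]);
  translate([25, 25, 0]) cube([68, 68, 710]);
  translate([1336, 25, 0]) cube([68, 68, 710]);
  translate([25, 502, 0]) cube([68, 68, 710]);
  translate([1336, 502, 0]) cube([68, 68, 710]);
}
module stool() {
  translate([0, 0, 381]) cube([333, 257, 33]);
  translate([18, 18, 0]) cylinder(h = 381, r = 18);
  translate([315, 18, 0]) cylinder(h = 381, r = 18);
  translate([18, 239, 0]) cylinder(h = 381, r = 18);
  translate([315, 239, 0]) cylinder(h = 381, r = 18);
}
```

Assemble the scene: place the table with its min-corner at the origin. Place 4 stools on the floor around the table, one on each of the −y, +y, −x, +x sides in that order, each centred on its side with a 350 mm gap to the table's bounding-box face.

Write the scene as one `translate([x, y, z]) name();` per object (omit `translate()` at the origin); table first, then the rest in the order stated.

table();
translate([548, -607, 0]) stool();
translate([548, 945, 0]) stool();
translate([-683, 169, 0]) stool();
translate([1779, 169, 0]) stool();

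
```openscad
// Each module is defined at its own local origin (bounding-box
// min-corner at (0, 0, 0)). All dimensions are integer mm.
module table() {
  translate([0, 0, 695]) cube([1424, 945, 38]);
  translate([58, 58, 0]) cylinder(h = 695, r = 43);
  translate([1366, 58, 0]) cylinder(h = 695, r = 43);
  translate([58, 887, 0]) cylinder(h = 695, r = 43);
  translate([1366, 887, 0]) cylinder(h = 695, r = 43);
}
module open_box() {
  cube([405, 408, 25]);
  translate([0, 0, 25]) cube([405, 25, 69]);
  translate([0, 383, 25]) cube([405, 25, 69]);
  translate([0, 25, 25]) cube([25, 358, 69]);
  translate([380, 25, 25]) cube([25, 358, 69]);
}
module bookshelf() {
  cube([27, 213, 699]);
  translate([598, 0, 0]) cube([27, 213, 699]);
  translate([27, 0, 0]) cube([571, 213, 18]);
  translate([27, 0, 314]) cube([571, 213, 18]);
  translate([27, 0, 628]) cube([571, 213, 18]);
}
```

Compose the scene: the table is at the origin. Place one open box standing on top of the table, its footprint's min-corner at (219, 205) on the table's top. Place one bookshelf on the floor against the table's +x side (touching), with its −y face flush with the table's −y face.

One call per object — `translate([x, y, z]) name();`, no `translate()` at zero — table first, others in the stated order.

table();
translate([219, 205, 733]) open_box();
translate([1424, 0, 0]) bookshelf();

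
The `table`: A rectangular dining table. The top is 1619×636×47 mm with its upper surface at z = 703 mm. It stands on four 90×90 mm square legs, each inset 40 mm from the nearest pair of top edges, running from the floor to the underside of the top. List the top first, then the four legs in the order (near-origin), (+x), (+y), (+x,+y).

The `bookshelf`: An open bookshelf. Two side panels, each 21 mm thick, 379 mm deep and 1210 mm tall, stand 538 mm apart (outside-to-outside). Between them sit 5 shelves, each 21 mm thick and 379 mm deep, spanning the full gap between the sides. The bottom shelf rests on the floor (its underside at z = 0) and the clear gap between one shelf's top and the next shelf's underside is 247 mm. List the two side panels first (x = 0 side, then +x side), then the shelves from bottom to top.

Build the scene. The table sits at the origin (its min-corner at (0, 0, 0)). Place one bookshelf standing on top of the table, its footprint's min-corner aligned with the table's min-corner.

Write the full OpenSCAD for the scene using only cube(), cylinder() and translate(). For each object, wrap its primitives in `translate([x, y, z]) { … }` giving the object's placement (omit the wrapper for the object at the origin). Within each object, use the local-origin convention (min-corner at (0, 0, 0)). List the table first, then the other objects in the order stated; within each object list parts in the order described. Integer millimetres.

translate([0, 0, 656]) cube([1619, 636, 47]);
translate([40, 40, 0]) cube([90, 90, 656]);
translate([1489, 40, 0]) cube([90, 90, 656]);
translate([40, 506, 0]) cube([90, 90, 656]);
translate([1489, 506, 0]) cube([90, 90, 656]);
translate([0, 0, 703]) {
  cube([21, 379, 1210]);
  translate([517, 0, 0]) cube([21, 379, 1210]);
  translate([21, 0, 0]) cube([496, 379, 21]);
  translate([21, 0, 268]) cube([496, 379, 21]);
  translate([21, 0, 536]) cube([496, 379, 21]);
  translate([21, 0, 804]) cube([496, 379, 21]);
  translate([21, 0, 1072]) cube([496, 379, 21]);
}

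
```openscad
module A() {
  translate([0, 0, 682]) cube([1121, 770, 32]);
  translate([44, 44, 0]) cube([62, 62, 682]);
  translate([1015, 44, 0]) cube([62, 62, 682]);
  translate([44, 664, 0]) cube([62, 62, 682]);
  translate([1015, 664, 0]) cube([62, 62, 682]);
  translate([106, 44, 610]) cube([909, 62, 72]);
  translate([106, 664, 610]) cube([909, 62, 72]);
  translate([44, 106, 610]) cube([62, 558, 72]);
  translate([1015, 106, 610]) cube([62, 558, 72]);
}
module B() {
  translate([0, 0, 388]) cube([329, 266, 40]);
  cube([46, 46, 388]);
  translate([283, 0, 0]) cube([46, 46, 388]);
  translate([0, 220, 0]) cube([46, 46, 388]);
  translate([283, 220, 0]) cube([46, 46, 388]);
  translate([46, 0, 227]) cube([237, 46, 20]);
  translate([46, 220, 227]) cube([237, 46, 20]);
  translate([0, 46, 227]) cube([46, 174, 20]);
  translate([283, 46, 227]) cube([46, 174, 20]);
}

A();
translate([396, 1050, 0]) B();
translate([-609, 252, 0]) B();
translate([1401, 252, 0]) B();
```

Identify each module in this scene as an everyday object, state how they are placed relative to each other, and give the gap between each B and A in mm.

A is a table. B is a stool. Three stools sit around the table at the +y, −x, +x sides. The gap between each stool and the table is 280 mm.

Each stool's nearest face is 280 mm from the table's bounding box.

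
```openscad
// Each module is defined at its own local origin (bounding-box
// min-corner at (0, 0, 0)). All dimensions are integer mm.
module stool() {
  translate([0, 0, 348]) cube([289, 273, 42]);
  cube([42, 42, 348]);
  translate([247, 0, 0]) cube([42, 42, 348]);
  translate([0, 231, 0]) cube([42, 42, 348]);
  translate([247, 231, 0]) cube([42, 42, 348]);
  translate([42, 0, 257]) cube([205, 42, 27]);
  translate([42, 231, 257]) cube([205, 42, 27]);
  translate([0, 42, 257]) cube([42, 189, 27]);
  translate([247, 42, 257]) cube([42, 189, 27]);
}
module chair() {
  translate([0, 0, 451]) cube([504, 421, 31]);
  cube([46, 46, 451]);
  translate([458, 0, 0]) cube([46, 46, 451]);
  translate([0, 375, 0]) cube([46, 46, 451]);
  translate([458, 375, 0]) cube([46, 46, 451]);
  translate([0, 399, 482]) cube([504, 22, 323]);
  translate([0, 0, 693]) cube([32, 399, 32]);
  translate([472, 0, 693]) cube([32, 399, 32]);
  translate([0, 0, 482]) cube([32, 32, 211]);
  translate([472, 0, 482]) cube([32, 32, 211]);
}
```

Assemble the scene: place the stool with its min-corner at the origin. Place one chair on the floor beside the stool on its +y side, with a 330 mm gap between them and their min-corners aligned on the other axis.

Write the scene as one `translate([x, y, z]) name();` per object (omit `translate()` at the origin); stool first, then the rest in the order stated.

stool();
translate([0, 603, 0]) chair();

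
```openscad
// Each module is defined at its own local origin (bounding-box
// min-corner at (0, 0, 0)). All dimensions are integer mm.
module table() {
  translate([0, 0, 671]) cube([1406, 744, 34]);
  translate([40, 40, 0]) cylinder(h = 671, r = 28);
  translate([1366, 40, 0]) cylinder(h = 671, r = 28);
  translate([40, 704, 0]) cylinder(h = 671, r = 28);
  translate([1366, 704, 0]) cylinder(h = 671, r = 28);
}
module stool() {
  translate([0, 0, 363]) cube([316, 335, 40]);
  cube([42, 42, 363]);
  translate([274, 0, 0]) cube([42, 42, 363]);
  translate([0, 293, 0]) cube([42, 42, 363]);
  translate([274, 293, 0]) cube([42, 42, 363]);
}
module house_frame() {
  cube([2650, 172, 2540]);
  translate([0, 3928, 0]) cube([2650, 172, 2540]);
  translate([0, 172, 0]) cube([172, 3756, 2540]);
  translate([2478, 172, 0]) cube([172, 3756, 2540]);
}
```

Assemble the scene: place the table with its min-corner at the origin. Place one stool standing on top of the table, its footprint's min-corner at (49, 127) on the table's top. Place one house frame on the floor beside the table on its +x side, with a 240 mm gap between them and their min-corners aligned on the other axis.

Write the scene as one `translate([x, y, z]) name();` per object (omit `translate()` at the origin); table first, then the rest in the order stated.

table();
translate([49, 127, 705]) stool();
translate([1646, 0, 0]) house_frame();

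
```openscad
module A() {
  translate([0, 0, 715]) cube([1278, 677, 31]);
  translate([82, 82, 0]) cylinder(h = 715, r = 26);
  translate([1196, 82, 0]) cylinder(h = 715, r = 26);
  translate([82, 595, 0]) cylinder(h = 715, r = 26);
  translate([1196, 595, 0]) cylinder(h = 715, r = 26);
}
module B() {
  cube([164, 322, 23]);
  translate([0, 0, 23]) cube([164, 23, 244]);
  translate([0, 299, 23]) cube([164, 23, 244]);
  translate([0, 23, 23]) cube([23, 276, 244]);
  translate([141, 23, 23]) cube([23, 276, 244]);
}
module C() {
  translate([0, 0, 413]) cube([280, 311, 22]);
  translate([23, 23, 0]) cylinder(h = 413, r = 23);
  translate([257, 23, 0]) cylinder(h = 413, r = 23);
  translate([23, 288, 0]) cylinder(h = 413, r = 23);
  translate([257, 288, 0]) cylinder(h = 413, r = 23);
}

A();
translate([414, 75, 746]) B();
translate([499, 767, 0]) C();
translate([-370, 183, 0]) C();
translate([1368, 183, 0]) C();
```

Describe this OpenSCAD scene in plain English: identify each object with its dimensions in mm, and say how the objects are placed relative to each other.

A is a table: top 1278 mm (x) × 677 mm (y), 31 mm thick, upper face at z = 746 mm, on four round legs of 52 mm diameter, each leg's bounding box inset 56 mm from the nearest pair of top edges, running from z = 0 to the bottom of the top.

B is an open-topped rectangular box: outside dimensions 164×322×267 mm, with a uniform wall and base thickness of 23 mm. The base is a full 164×322 slab on the floor; four walls sit on top of the base. The front and back walls (the −y and +y sides) span the full width; the two side walls fit between them.

C is a simple wooden stool: a rectangular seat 280 mm (x) by 311 mm (y), 22 mm thick, top face at z = 435 mm, on four round legs, each 46 mm in diameter. The legs rest on z = 0, each leg's axis is inset half a diameter from the nearest pair of seat edges (so the leg's bounding box is flush with the corner).

The open box is on top of the table. Three stools sit around the table at the +y, −x, +x sides.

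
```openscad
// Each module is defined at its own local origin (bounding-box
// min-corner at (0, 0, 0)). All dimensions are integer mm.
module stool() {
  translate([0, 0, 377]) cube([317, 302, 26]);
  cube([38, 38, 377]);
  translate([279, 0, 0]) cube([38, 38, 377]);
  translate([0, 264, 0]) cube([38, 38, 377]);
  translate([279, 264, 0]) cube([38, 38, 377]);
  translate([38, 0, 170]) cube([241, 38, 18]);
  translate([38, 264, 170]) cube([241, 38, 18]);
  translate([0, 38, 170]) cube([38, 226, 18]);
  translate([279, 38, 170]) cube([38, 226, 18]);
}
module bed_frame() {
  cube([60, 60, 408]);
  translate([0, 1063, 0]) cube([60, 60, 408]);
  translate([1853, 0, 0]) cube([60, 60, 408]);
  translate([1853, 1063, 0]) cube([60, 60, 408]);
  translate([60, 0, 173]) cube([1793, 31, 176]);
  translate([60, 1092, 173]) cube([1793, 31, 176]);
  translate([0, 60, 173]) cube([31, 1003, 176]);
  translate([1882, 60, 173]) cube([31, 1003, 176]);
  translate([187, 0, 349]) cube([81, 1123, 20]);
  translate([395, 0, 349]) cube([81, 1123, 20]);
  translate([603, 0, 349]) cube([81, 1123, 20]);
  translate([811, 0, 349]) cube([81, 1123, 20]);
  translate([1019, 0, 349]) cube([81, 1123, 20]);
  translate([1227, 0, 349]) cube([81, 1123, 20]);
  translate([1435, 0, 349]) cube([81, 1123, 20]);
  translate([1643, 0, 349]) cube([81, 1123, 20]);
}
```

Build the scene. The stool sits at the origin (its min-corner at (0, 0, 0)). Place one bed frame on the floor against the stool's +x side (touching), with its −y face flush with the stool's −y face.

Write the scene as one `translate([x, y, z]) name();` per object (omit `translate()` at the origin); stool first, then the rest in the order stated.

stool();
translate([317, 0, 0]) bed_frame();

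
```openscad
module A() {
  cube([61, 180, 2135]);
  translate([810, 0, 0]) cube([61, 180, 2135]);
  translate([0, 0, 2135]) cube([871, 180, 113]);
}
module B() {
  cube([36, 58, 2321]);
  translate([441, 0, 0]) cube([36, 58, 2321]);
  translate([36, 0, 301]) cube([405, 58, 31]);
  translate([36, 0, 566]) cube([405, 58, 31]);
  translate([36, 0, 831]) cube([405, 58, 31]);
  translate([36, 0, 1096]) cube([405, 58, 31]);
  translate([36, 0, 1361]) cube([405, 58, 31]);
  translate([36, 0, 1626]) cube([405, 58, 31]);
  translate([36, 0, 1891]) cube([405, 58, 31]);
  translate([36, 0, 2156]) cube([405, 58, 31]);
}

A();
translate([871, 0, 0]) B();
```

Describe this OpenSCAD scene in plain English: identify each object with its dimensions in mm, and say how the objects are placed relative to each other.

A is a door frame. The clear opening is 749 mm wide and 2135 mm high. Two 61 mm wide jambs, 180 mm deep, stand either side of the opening from the floor to the top of the opening. A 113 mm thick head sits across the top of both jambs, spanning the full outside width of the frame.

B is a straight ladder. Two 36×58 mm vertical rails, 2321 mm tall, stand 477 mm apart (outside-to-outside) with their front faces coplanar on the −y side. 8 rungs, each 58 mm deep and 31 mm tall, span between the inner faces of the rails, front faces flush with the rails. The lowest rung's underside is at z = 301 mm and rungs are spaced 265 mm apart (underside to underside).

The ladder is against the door frame's +x side, with their −y faces flush.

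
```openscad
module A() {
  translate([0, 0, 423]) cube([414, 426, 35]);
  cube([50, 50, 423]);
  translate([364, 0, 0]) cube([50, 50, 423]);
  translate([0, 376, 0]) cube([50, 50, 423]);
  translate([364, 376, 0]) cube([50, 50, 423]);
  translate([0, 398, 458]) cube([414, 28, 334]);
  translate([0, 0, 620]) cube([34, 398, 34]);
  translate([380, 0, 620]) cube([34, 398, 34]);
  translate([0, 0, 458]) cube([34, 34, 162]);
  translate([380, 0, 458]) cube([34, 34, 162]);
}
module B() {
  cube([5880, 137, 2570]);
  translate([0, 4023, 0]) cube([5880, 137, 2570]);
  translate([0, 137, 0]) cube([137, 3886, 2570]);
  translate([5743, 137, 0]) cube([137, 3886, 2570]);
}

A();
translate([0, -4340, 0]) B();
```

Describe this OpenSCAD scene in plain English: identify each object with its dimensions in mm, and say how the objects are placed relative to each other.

A is a chair: 414×426 mm seat, 35 mm thick, top at z = 458 mm, on four 50 mm square corner legs flush with the seat edges. A 28 mm thick backrest slab spans the full seat width, extending 334 mm above the seat top, its back face flush with the seat's +y edge. Two armrests of 34×34 mm section run along each side from the seat's front edge to the front of the backrest, top faces 196 mm above the seat top and outer faces flush with the seat's x-edges; a 34×34 mm post under the front of each armrest stands on the seat at the front corner.

B is the wall frame of a small rectangular building: four walls, each 2570 mm tall and 137 mm thick, enclosing a footprint 5880 mm (x) by 4160 mm (y) outside-to-outside, with no floor or roof. The front and back walls (the −y and +y sides) span the full width; the two side walls fit between them.

The house frame is on the floor beside the chair on its −y side.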